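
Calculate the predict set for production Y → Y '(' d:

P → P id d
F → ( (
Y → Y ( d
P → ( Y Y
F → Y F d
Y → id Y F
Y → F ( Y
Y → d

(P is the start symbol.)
PREDICT(Y → Y '(' d) = (FIRST(RHS) \ {ε}) ∪ (FOLLOW(Y) if ε ∈ FIRST(RHS), i.e. RHS ⇒* ε)
FIRST(Y) = { '(', 'd', 'id' }
FIRST(Y '(' d) = { '(', 'd', 'id' }
ε ∉ FIRST(Y '(' d), so FOLLOW(Y) is not added.
PREDICT(Y → Y '(' d) = { '(', 'd', 'id' }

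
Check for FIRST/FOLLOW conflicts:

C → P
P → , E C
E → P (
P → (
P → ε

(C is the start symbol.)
A FIRST/FOLLOW conflict occurs when a non-terminal N has a nullable alternative N → β (β ⇒* ε) and another alternative N → α with FIRST(α) ∩ FOLLOW(N) ≠ ∅: on such a lookahead the parser cannot decide between expanding α and letting N vanish via β.

Nullable non-terminals: C, P.
C has a nullable alternative but only one production, so nothing to check.

P: nullable alternative(s) P → ε; FOLLOW(P) = { $, '(' }
  P → , E C: FIRST \ {ε} = { ',' } — disjoint from FOLLOW(P)
  P → (: FIRST \ {ε} = { '(' } — overlaps FOLLOW(P) on { '(' }: CONFLICT
  P → ε: FIRST \ {ε} = { } — this is the only nullable alternative, skip

E has no nullable alternative, so no FIRST/FOLLOW check is needed there.

So the grammar has 1 FIRST/FOLLOW conflict (marked CONFLICT above).

Answer: Yes. P → '(' with FOLLOW(P) on { '(' }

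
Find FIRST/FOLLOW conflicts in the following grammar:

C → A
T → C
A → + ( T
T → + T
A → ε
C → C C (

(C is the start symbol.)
A FIRST/FOLLOW conflict occurs when a non-terminal N has a nullable alternative N → β (β ⇒* ε) and another alternative N → α with FIRST(α) ∩ FOLLOW(N) ≠ ∅: on such a lookahead the parser cannot decide between expanding α and letting N vanish via β.

Nullable non-terminals: A, C, T.
FIRST sets used below: FIRST(A) = { '+', ε }, FIRST(C) = { '(', '+', ε }

A: nullable alternative(s) A → ε; FOLLOW(A) = { $, '(', '+' }
  A → + ( T: FIRST \ {ε} = { '+' } — overlaps FOLLOW(A) on { '+' }: CONFLICT
  A → ε: FIRST \ {ε} = { } — this is the only nullable alternative, skip

C: nullable alternative(s) C → A; FOLLOW(C) = { $, '(', '+' }
  C → A: FIRST \ {ε} = { '+' } — this is the only nullable alternative, skip
  C → C C (: FIRST \ {ε} = { '(', '+' } — overlaps FOLLOW(C) on { '(', '+' }: CONFLICT

T: nullable alternative(s) T → C; FOLLOW(T) = { $, '(', '+' }
  T → C: FIRST \ {ε} = { '(', '+' } — this is the only nullable alternative, skip
  T → + T: FIRST \ {ε} = { '+' } — overlaps FOLLOW(T) on { '+' }: CONFLICT

So the grammar has 3 FIRST/FOLLOW conflicts (marked CONFLICT above).

Answer: Yes. C → C C '(' with FOLLOW(C) on { '(', '+' }; T → '+' T with FOLLOW(T) on { '+' }; A → '+' '(' T with FOLLOW(A) on { '+' }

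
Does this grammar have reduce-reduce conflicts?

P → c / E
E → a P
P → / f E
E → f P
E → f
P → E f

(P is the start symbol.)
No reduce-reduce conflicts

A reduce-reduce conflict occurs when an LR(0) state has two complete items [A → α .] and [B → β .] — both call for a reduction, and with no lookahead the parser cannot choose between them.

Augment with P' → P and build the canonical LR(0) collection (I0 = CLOSURE({[P' → . P]}), then GOTO on every symbol after a dot until no new states appear). It has 14 states:
  I0: { [E → . a P], [E → . f P], [E → . f], [P → . / f E], [P → . E f], [P → . c / E], [P' → . P] }  — shift
  I1: { [P → / . f E] }  — shift
  I2: { [P → E . f] }  — shift
  I3: { [P' → P .] }  — accept
  I4: { [E → . a P], [E → . f P], [E → . f], [E → a . P], [P → . / f E], [P → . E f], [P → . c / E] }  — shift
  I5: { [P → c . / E] }  — shift
  I6: { [E → . a P], [E → . f P], [E → . f], [E → f . P], [E → f .], [P → . / f E], [P → . E f], [P → . c / E] }  — shift, reduce
  I7: { [E → f P .] }  — reduce
  I8: { [E → . a P], [E → . f P], [E → . f], [P → c / . E] }  — shift
  I9: { [P → c / E .] }  — reduce
  I10: { [E → a P .] }  — reduce
  I11: { [P → E f .] }  — reduce
  I12: { [E → . a P], [E → . f P], [E → . f], [P → / f . E] }  — shift
  I13: { [P → / f E .] }  — reduce

No state contains more than one complete item.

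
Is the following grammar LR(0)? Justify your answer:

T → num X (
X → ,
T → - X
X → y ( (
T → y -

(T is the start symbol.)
Augment with T' → T and build the canonical LR(0) collection (I0 = CLOSURE({[T' → . T]}), then GOTO on every symbol after a dot until no new states appear). It has 13 states:
  I0: { [T → . - X], [T → . num X (], [T → . y -], [T' → . T] }  — shift
  I1: { [T → - . X], [X → . ,], [X → . y ( (] }  — shift
  I2: { [T' → T .] }  — accept
  I3: { [T → num . X (], [X → . ,], [X → . y ( (] }  — shift
  I4: { [T → y . -] }  — shift
  I5: { [T → y - .] }  — reduce
  I6: { [X → , .] }  — reduce
  I7: { [T → num X . (] }  — shift
  I8: { [X → y . ( (] }  — shift
  I9: { [X → y ( . (] }  — shift
  I10: { [X → y ( ( .] }  — reduce
  I11: { [T → num X ( .] }  — reduce
  I12: { [T → - X .] }  — reduce

Every state is either a pure shift/goto state or contains exactly one complete item and nothing to shift — no conflicts. The grammar is LR(0).

Answer: Yes, the grammar is LR(0)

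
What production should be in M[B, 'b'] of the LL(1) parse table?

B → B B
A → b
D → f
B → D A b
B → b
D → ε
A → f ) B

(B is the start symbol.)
To find M[B, 'b'], we find productions for B where 'b' is in the predict set (PREDICT(N → α) = (FIRST(α) \ {ε}) ∪ (FOLLOW(N) if α ⇒* ε)).

Relevant sets:
  FIRST(B) = { 'b', 'f' }
  FIRST(D) = { 'f', ε }
  FIRST(A) = { 'b', 'f' }

B → B B: PREDICT = { 'b', 'f' }
  'b' is in predict set, so this production goes in M[B, 'b']
B → D A b: PREDICT = { 'b', 'f' }
  'b' is in predict set, so this production goes in M[B, 'b']
B → b: PREDICT = { 'b' }
  'b' is in predict set, so this production goes in M[B, 'b']

M[B, 'b'] = B → B B, B → D A b, B → b  (a multiply-defined cell — the grammar is not LL(1))

Answer: B → B B, B → D A b, B → b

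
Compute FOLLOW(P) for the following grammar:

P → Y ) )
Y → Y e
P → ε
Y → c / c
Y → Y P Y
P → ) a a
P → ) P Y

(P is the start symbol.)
{ $, 'c' }

To compute FOLLOW(P), find every occurrence of P on a right-hand side N → α P β: add FIRST(β) \ {ε}, and if β is empty or nullable also add FOLLOW(N). Iterate to a fixed point.

P is the start symbol, so $ ∈ FOLLOW(P).
In Y → Y P Y: P is followed by Y, add FIRST(Y) \ {ε} = { 'c' }
In P → ) P Y: P is followed by Y, add FIRST(Y) \ {ε} = { 'c' }

Taking the union: FOLLOW(P) = { $, 'c' }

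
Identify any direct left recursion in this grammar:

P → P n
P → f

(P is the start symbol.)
P → P n: LEFT RECURSIVE (starts with P)
P → f: starts with f

The grammar has direct left recursion on: P.

Answer: Yes, P is left-recursive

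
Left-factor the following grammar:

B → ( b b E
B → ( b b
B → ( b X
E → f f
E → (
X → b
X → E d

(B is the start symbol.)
Left-factoring transforms A → αβ₁ | αβ₂ into A → αA' and A' → β₁ | β₂
(α is the longest common prefix among the alternatives). Repeat until
no nonterminal has two alternatives with a common prefix.

Round 1: B has alternatives sharing prefix '( b'. Introduce B': B → ( b B'
  Add: B' → b E
  Add: B' → b
  Add: B' → X

Round 2: B' has alternatives sharing prefix 'b'. Introduce B'': B' → b B''
  Add: B'' → E
  Add: B'' → ε

No remaining common prefixes — done.

Resulting grammar:
B → ( b B'
B' → b B''
B'' → E
B'' → ε
B' → X
E → f f
E → (
X → b
X → E d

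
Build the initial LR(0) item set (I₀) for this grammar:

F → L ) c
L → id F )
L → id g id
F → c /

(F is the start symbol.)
First, augment the grammar with F' → F
I₀ = CLOSURE({ [F' → . F] }):
  [F' → . F] has the dot before F: add [F → . L ) c], [F → . c /]
  [F → . L ) c] has the dot before L: add [L → . id F )], [L → . id g id]
No further items can be added.

I₀ = { [F → . L ) c], [F → . c /], [F' → . F], [L → . id F )], [L → . id g id] }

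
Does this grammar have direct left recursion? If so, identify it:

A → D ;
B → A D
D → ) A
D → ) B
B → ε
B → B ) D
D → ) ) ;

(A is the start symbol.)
A → D ;: starts with D
B → A D: starts with A
D → ) A: starts with ')'
D → ) B: starts with ')'
B → ε: starts with ε
B → B ) D: LEFT RECURSIVE (starts with B)
D → ) ) ;: starts with ')'

The grammar has direct left recursion on: B.

Answer: Yes, B is left-recursive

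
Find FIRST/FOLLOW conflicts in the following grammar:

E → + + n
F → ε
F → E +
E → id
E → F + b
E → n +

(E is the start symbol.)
A FIRST/FOLLOW conflict occurs when a non-terminal N has a nullable alternative N → β (β ⇒* ε) and another alternative N → α with FIRST(α) ∩ FOLLOW(N) ≠ ∅: on such a lookahead the parser cannot decide between expanding α and letting N vanish via β.

Nullable non-terminals: F.
FIRST sets used below: FIRST(E) = { '+', 'id', 'n' }

F: nullable alternative(s) F → ε; FOLLOW(F) = { '+' }
  F → ε: FIRST \ {ε} = { } — this is the only nullable alternative, skip
  F → E +: FIRST \ {ε} = { '+', 'id', 'n' } — overlaps FOLLOW(F) on { '+' }: CONFLICT

E has no nullable alternative, so no FIRST/FOLLOW check is needed there.

So the grammar has 1 FIRST/FOLLOW conflict (marked CONFLICT above).

Answer: Yes. F → E '+' with FOLLOW(F) on { '+' }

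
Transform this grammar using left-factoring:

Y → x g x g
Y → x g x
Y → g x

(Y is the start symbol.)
Left-factoring transforms A → αβ₁ | αβ₂ into A → αA' and A' → β₁ | β₂
(α is the longest common prefix among the alternatives). Repeat until
no nonterminal has two alternatives with a common prefix.

Round 1: Y has alternatives sharing prefix 'x g x'. Introduce Y': Y → x g x Y'
  Add: Y' → g
  Add: Y' → ε

No remaining common prefixes — done.

Resulting grammar:
Y → x g x Y'
Y' → g
Y' → ε
Y → g x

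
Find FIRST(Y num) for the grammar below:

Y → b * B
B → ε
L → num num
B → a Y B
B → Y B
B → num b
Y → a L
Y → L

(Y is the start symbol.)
FIRST sets of the non-terminals involved (from the grammar, by fixed-point iteration):
  FIRST(Y) = { 'a', 'b', 'num' }

To compute FIRST(Y num), process the symbols left to right:
Symbol Y is a non-terminal. Add FIRST(Y) \ {ε} = { 'a', 'b', 'num' }
Y is not nullable (ε ∉ FIRST(Y)), so stop here.
FIRST(Y num) = { 'a', 'b', 'num' }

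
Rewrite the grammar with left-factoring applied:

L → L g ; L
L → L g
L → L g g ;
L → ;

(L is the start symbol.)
L → L g L'
L' → ; L
L' → ε
L' → g ;
L → ;

Left-factoring transforms A → αβ₁ | αβ₂ into A → αA' and A' → β₁ | β₂
(α is the longest common prefix among the alternatives). Repeat until
no nonterminal has two alternatives with a common prefix.

Round 1: L has alternatives sharing prefix 'L g'. Introduce L': L → L g L'
  Add: L' → ; L
  Add: L' → ε
  Add: L' → g ;

No remaining common prefixes — done.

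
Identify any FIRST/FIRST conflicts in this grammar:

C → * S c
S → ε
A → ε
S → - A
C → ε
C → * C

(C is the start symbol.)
Yes. C → '*' S c / C → '*' C on { '*' }

A FIRST/FIRST conflict occurs when two productions N → α and N → β for the same non-terminal have FIRST(α) ∩ FIRST(β) ≠ ∅ (with ε ∈ FIRST of a nullable right-hand side, so two nullable alternatives also conflict).

Productions for C:
  C → * S c: FIRST = { '*' }
  C → ε: FIRST = { ε }
  C → * C: FIRST = { '*' }
Productions for S:
  S → ε: FIRST = { ε }
  S → - A: FIRST = { '-' }
A has only one production, so no FIRST/FIRST conflict is possible there.

Conflict for C: C → * S c and C → * C
  Overlap: { '*' }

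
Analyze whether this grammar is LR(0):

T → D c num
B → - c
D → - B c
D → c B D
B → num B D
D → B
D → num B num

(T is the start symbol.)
No. Shift-reduce conflict between [D → num B num .] and [B → . - c]

Augment with T' → T and build the canonical LR(0) collection (I0 = CLOSURE({[T' → . T]}), then GOTO on every symbol after a dot until no new states appear). It has 20 states:
  I0: { [B → . - c], [B → . num B D], [D → . - B c], [D → . B], [D → . c B D], [D → . num B num], [T → . D c num], [T' → . T] }  — shift
  I1: { [B → - . c], [B → . - c], [B → . num B D], [D → - . B c] }  — shift
  I2: { [D → B .] }  — reduce
  I3: { [T → D . c num] }  — shift
  I4: { [T' → T .] }  — accept
  I5: { [B → . - c], [B → . num B D], [D → c . B D] }  — shift
  I6: { [B → . - c], [B → . num B D], [B → num . B D], [D → num . B num] }  — shift
  I7: { [B → - . c] }  — shift
  I8: { [B → . - c], [B → . num B D], [B → num B . D], [D → . - B c], [D → . B], [D → . c B D], [D → . num B num], [D → num B . num] }  — shift
  I9: { [B → . - c], [B → . num B D], [B → num . B D] }  — shift
  I10: { [B → . - c], [B → . num B D], [B → num B . D], [D → . - B c], [D → . B], [D → . c B D], [D → . num B num] }  — shift
  I11: { [B → num B D .] }  — reduce
  I12: { [B → . - c], [B → . num B D], [B → num . B D], [D → num . B num], [D → num B num .] }  — shift, reduce
  I13: { [B → - c .] }  — reduce
  I14: { [B → . - c], [B → . num B D], [D → . - B c], [D → . B], [D → . c B D], [D → . num B num], [D → c B . D] }  — shift
  I15: { [D → c B D .] }  — reduce
  I16: { [T → D c . num] }  — shift
  I17: { [T → D c num .] }  — reduce
  I18: { [D → - B . c] }  — shift
  I19: { [D → - B c .] }  — reduce

Conflict in state I12:
  Shift-reduce conflict between [D → num B num .] and [B → . - c]
So the grammar is NOT LR(0).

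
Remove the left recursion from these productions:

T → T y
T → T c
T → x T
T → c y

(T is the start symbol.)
T is directly left-recursive. The standard transformation for
  A → A α₁ | ... | A α_m | β₁ | ... | β_n
is
  A  → β₁ A' | ... | β_n A'
  A' → α₁ A' | ... | α_m A' | ε

T → x T becomes T → x T T'
T → c y becomes T → c y T'
T → T y becomes T' → y T'
T → T c becomes T' → c T'
Add T' → ε

Resulting grammar:
T → x T T'
T → c y T'
T' → y T'
T' → c T'
T' → ε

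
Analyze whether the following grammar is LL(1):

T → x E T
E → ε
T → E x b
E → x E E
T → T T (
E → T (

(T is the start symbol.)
No. Predict set conflict for T: { 'x' }

A grammar is LL(1) if for each non-terminal N with multiple productions, the predict sets of those productions are pairwise disjoint, where PREDICT(N → α) = (FIRST(α) \ {ε}) ∪ (FOLLOW(N) if α ⇒* ε).

Relevant sets:
  FIRST(E) = { 'x', ε }
  FIRST(T) = { 'x' }
  FOLLOW(E) = { 'x' }

For T:
  PREDICT(T → x E T) = { 'x' }
  PREDICT(T → E x b) = { 'x' }
  PREDICT(T → T T '(') = { 'x' }
For E:
  PREDICT(E → ε) = { 'x' }
  PREDICT(E → x E E) = { 'x' }
  PREDICT(E → T '(') = { 'x' }

Conflict found: Predict set conflict for T: { 'x' }
The grammar is NOT LL(1).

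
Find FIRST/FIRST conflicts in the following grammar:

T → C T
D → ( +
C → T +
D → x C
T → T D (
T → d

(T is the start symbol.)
FIRST sets of the non-terminals at (or reachable through a nullable prefix from) the front of some alternative:
  FIRST(C) = { 'd' }
  FIRST(T) = { 'd' }

Productions for T:
  T → C T: FIRST = { 'd' }
  T → T D (: FIRST = { 'd' }
  T → d: FIRST = { 'd' }
Productions for D:
  D → ( +: FIRST = { '(' }
  D → x C: FIRST = { 'x' }
C has only one production, so no FIRST/FIRST conflict is possible there.

Conflict for T: T → C T and T → T D (
  Overlap: { 'd' }
Conflict for T: T → C T and T → d
  Overlap: { 'd' }
Conflict for T: T → T D ( and T → d
  Overlap: { 'd' }

Answer: Yes. T → C T / T → T D '(' on { 'd' }; T → C T / T → d on { 'd' }; T → T D '(' / T → d on { 'd' }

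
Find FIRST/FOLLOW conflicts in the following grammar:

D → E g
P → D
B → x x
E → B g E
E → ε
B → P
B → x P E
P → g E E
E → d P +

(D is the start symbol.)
A FIRST/FOLLOW conflict occurs when a non-terminal N has a nullable alternative N → β (β ⇒* ε) and another alternative N → α with FIRST(α) ∩ FOLLOW(N) ≠ ∅: on such a lookahead the parser cannot decide between expanding α and letting N vanish via β.

Nullable non-terminals: E.
FIRST sets used below: FIRST(B) = { 'd', 'g', 'x' }

E: nullable alternative(s) E → ε; FOLLOW(E) = { '+', 'd', 'g', 'x' }
  E → B g E: FIRST \ {ε} = { 'd', 'g', 'x' } — overlaps FOLLOW(E) on { 'd', 'g', 'x' }: CONFLICT
  E → ε: FIRST \ {ε} = { } — this is the only nullable alternative, skip
  E → d P +: FIRST \ {ε} = { 'd' } — overlaps FOLLOW(E) on { 'd' }: CONFLICT

B, D, P have no nullable alternative, so no FIRST/FOLLOW check is needed there.

So the grammar has 2 FIRST/FOLLOW conflicts (marked CONFLICT above).

Answer: Yes. E → B g E with FOLLOW(E) on { 'd', 'g', 'x' }; E → d P '+' with FOLLOW(E) on { 'd' }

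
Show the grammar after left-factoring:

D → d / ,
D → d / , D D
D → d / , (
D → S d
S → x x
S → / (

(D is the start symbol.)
Left-factoring transforms A → αβ₁ | αβ₂ into A → αA' and A' → β₁ | β₂
(α is the longest common prefix among the alternatives). Repeat until
no nonterminal has two alternatives with a common prefix.

Round 1: D has alternatives sharing prefix 'd / ,'. Introduce D': D → d / , D'
  Add: D' → ε
  Add: D' → D D
  Add: D' → (

No remaining common prefixes — done.

Resulting grammar:
D → d / , D'
D' → ε
D' → D D
D' → (
D → S d
S → x x
S → / (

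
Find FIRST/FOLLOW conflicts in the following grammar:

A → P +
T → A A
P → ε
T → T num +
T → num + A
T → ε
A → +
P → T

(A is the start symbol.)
Nullable non-terminals: P, T.
FIRST sets used below: FIRST(T) = { '+', 'num', ε }, FIRST(A) = { '+', 'num' }

P: nullable alternative(s) P → ε, P → T; FOLLOW(P) = { '+' }
  P → ε: FIRST \ {ε} = { } — disjoint from FOLLOW(P)
  P → T: FIRST \ {ε} = { '+', 'num' } — overlaps FOLLOW(P) on { '+' }: CONFLICT

T: nullable alternative(s) T → ε; FOLLOW(T) = { '+', 'num' }
  T → A A: FIRST \ {ε} = { '+', 'num' } — overlaps FOLLOW(T) on { '+', 'num' }: CONFLICT
  T → T num +: FIRST \ {ε} = { '+', 'num' } — overlaps FOLLOW(T) on { '+', 'num' }: CONFLICT
  T → num + A: FIRST \ {ε} = { 'num' } — overlaps FOLLOW(T) on { 'num' }: CONFLICT
  T → ε: FIRST \ {ε} = { } — this is the only nullable alternative, skip

A has no nullable alternative, so no FIRST/FOLLOW check is needed there.

So the grammar has 4 FIRST/FOLLOW conflicts (marked CONFLICT above).

Answer: Yes. T → A A with FOLLOW(T) on { '+', 'num' }; T → T num '+' with FOLLOW(T) on { '+', 'num' }; T → num '+' A with FOLLOW(T) on { 'num' }; P → T with FOLLOW(P) on { '+' }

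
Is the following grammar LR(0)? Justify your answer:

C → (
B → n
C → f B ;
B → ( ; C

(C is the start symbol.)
Augment with C' → C and build the canonical LR(0) collection (I0 = CLOSURE({[C' → . C]}), then GOTO on every symbol after a dot until no new states appear). It has 10 states:
  I0: { [C → . (], [C → . f B ;], [C' → . C] }  — shift
  I1: { [C → ( .] }  — reduce
  I2: { [C' → C .] }  — accept
  I3: { [B → . ( ; C], [B → . n], [C → f . B ;] }  — shift
  I4: { [B → ( . ; C] }  — shift
  I5: { [C → f B . ;] }  — shift
  I6: { [B → n .] }  — reduce
  I7: { [C → f B ; .] }  — reduce
  I8: { [B → ( ; . C], [C → . (], [C → . f B ;] }  — shift
  I9: { [B → ( ; C .] }  — reduce

Every state is either a pure shift/goto state or contains exactly one complete item and nothing to shift — no conflicts. The grammar is LR(0).

Answer: Yes, the grammar is LR(0)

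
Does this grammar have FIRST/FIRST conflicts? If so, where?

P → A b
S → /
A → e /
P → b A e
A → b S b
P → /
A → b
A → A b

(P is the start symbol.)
A FIRST/FIRST conflict occurs when two productions N → α and N → β for the same non-terminal have FIRST(α) ∩ FIRST(β) ≠ ∅ (with ε ∈ FIRST of a nullable right-hand side, so two nullable alternatives also conflict).

FIRST sets of the non-terminals at (or reachable through a nullable prefix from) the front of some alternative:
  FIRST(A) = { 'b', 'e' }

Productions for P:
  P → A b: FIRST = { 'b', 'e' }
  P → b A e: FIRST = { 'b' }
  P → /: FIRST = { '/' }
Productions for A:
  A → e /: FIRST = { 'e' }
  A → b S b: FIRST = { 'b' }
  A → b: FIRST = { 'b' }
  A → A b: FIRST = { 'b', 'e' }
S has only one production, so no FIRST/FIRST conflict is possible there.

Conflict for P: P → A b and P → b A e
  Overlap: { 'b' }
Conflict for A: A → e / and A → A b
  Overlap: { 'e' }
Conflict for A: A → b S b and A → b
  Overlap: { 'b' }
Conflict for A: A → b S b and A → A b
  Overlap: { 'b' }
Conflict for A: A → b and A → A b
  Overlap: { 'b' }

Answer: Yes. P → A b / P → b A e on { 'b' }; A → e '/' / A → A b on { 'e' }; A → b S b / A → b on { 'b' }; A → b S b / A → A b on { 'b' }; A → b / A → A b on { 'b' }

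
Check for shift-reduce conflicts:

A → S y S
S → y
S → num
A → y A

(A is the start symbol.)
Yes — I4: [S → y .] vs [A → . y A]

A shift-reduce conflict occurs when an LR(0) state has both:
  - a complete (reduce) item [A → α .] (dot at the end), and
  - a shift item [B → β . c γ] (dot before a terminal).

Augment with A' → A and build the canonical LR(0) collection (I0 = CLOSURE({[A' → . A]}), then GOTO on every symbol after a dot until no new states appear). It has 9 states:
  I0: { [A → . S y S], [A → . y A], [A' → . A], [S → . num], [S → . y] }  — shift
  I1: { [A' → A .] }  — accept
  I2: { [A → S . y S] }  — shift
  I3: { [S → num .] }  — reduce
  I4: { [A → . S y S], [A → . y A], [A → y . A], [S → . num], [S → . y], [S → y .] }  — shift, reduce
  I5: { [A → y A .] }  — reduce
  I6: { [A → S y . S], [S → . num], [S → . y] }  — shift
  I7: { [A → S y S .] }  — reduce
  I8: { [S → y .] }  — reduce

I4 contains reduce item [S → y .] and shift items [A → . y A], [S → . num], [S → . y] — shift-reduce conflict.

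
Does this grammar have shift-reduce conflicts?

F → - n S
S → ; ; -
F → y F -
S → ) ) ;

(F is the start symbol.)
A shift-reduce conflict occurs when an LR(0) state has both:
  - a complete (reduce) item [A → α .] (dot at the end), and
  - a shift item [B → β . c γ] (dot before a terminal).

Augment with F' → F and build the canonical LR(0) collection (I0 = CLOSURE({[F' → . F]}), then GOTO on every symbol after a dot until no new states appear). It has 14 states:
  I0: { [F → . - n S], [F → . y F -], [F' → . F] }  — shift
  I1: { [F → - . n S] }  — shift
  I2: { [F' → F .] }  — accept
  I3: { [F → . - n S], [F → . y F -], [F → y . F -] }  — shift
  I4: { [F → y F . -] }  — shift
  I5: { [F → y F - .] }  — reduce
  I6: { [F → - n . S], [S → . ) ) ;], [S → . ; ; -] }  — shift
  I7: { [S → ) . ) ;] }  — shift
  I8: { [S → ; . ; -] }  — shift
  I9: { [F → - n S .] }  — reduce
  I10: { [S → ; ; . -] }  — shift
  I11: { [S → ; ; - .] }  — reduce
  I12: { [S → ) ) . ;] }  — shift
  I13: { [S → ) ) ; .] }  — reduce

No state contains both a complete item and a shift item.

Answer: No shift-reduce conflicts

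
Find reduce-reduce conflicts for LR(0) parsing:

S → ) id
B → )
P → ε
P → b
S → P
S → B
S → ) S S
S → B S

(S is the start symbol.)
A reduce-reduce conflict occurs when an LR(0) state has two complete items [A → α .] and [B → β .] — both call for a reduction, and with no lookahead the parser cannot choose between them.

Augment with S' → S and build the canonical LR(0) collection (I0 = CLOSURE({[S' → . S]}), then GOTO on every symbol after a dot until no new states appear). It has 10 states:
  I0: { [B → . )], [P → . b], [P → .], [S → . ) S S], [S → . ) id], [S → . B S], [S → . B], [S → . P], [S' → . S] }  — shift, reduce
  I1: { [B → ) .], [B → . )], [P → . b], [P → .], [S → ) . S S], [S → ) . id], [S → . ) S S], [S → . ) id], [S → . B S], [S → . B], [S → . P] }  — shift, 2 reduces
  I2: { [B → . )], [P → . b], [P → .], [S → . ) S S], [S → . ) id], [S → . B S], [S → . B], [S → . P], [S → B . S], [S → B .] }  — shift, 2 reduces
  I3: { [S → P .] }  — reduce
  I4: { [S' → S .] }  — accept
  I5: { [P → b .] }  — reduce
  I6: { [S → B S .] }  — reduce
  I7: { [B → . )], [P → . b], [P → .], [S → ) S . S], [S → . ) S S], [S → . ) id], [S → . B S], [S → . B], [S → . P] }  — shift, reduce
  I8: { [S → ) id .] }  — reduce
  I9: { [S → ) S S .] }  — reduce

I1 contains complete items [B → ) .], [P → .] — reduce-reduce conflict.
I2 contains complete items [P → .], [S → B .] — reduce-reduce conflict.

Answer: Yes — I1: [B → ) .] vs [P → .]; I2: [P → .] vs [S → B .]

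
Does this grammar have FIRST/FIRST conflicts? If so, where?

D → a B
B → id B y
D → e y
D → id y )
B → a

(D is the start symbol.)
No FIRST/FIRST conflicts.

Productions for D:
  D → a B: FIRST = { 'a' }
  D → e y: FIRST = { 'e' }
  D → id y ): FIRST = { 'id' }
Productions for B:
  B → id B y: FIRST = { 'id' }
  B → a: FIRST = { 'a' }

All alternatives of each non-terminal have pairwise disjoint FIRST sets.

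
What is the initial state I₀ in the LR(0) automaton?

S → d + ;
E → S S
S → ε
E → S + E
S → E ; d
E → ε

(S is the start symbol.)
First, augment the grammar with S' → S
I₀ = CLOSURE({ [S' → . S] }):
  [S' → . S] has the dot before S: add [S → . d + ;], [S → .], [S → . E ; d]
  [S → . E ; d] has the dot before E: add [E → . S S], [E → . S + E], [E → .]
No further items can be added.

I₀ = { [E → . S + E], [E → . S S], [E → .], [S → . E ; d], [S → . d + ;], [S → .], [S' → . S] }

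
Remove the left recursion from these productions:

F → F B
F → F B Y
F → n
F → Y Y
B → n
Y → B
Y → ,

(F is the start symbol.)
F → n F'
F → Y Y F'
F' → B F'
F' → B Y F'
F' → ε
B → n
Y → B
Y → ,

F is directly left-recursive. The standard transformation for
  A → A α₁ | ... | A α_m | β₁ | ... | β_n
is
  A  → β₁ A' | ... | β_n A'
  A' → α₁ A' | ... | α_m A' | ε

F → n becomes F → n F'
F → Y Y becomes F → Y Y F'
F → F B becomes F' → B F'
F → F B Y becomes F' → B Y F'
Add F' → ε

Productions for other non-terminals are unchanged:
  B → n
  Y → B
  Y → ,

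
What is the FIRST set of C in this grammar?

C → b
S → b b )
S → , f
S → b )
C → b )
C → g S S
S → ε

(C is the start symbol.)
To compute FIRST(C), examine every production with C on the left-hand side, reading each right-hand side left to right until a non-nullable symbol is reached.

From C → b:
  - b is a terminal: add 'b' and stop
From C → b ):
  - b is a terminal: add 'b' and stop
From C → g S S:
  - g is a terminal: add 'g' and stop

Collecting: FIRST(C) = { 'b', 'g' }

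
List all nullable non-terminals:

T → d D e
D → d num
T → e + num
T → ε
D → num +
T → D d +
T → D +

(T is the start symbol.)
{ 'T' }

A non-terminal is nullable if it can derive ε (the empty string): either it has an ε-production, or it has a production whose right-hand side consists entirely of nullable non-terminals.

ε-productions: T → ε
So T is immediately nullable.
No further non-terminal can be added: every production for the remaining non-terminals contains a terminal or a non-nullable non-terminal.
Nullable = { 'T' }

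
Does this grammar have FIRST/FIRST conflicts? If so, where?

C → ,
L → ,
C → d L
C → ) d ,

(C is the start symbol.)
A FIRST/FIRST conflict occurs when two productions N → α and N → β for the same non-terminal have FIRST(α) ∩ FIRST(β) ≠ ∅ (with ε ∈ FIRST of a nullable right-hand side, so two nullable alternatives also conflict).

Productions for C:
  C → ,: FIRST = { ',' }
  C → d L: FIRST = { 'd' }
  C → ) d ,: FIRST = { ')' }
L has only one production, so no FIRST/FIRST conflict is possible there.

All alternatives of each non-terminal have pairwise disjoint FIRST sets.

Answer: No FIRST/FIRST conflicts.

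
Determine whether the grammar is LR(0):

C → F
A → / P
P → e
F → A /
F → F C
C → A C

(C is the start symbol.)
A grammar is LR(0) if no state in the canonical LR(0) collection has:
  - both a shift item (dot before a terminal) and a complete item (shift-reduce conflict), or
  - two or more complete items (reduce-reduce conflict; the accept item [C' → C .] counts as a complete item here).

Augment with C' → C and build the canonical LR(0) collection (I0 = CLOSURE({[C' → . C]}), then GOTO on every symbol after a dot until no new states appear). It has 10 states:
  I0: { [A → . / P], [C → . A C], [C → . F], [C' → . C], [F → . A /], [F → . F C] }  — shift
  I1: { [A → / . P], [P → . e] }  — shift
  I2: { [A → . / P], [C → . A C], [C → . F], [C → A . C], [F → . A /], [F → . F C], [F → A . /] }  — shift
  I3: { [C' → C .] }  — accept
  I4: { [A → . / P], [C → . A C], [C → . F], [C → F .], [F → . A /], [F → . F C], [F → F . C] }  — shift, reduce
  I5: { [F → F C .] }  — reduce
  I6: { [A → / . P], [F → A / .], [P → . e] }  — shift, reduce
  I7: { [C → A C .] }  — reduce
  I8: { [A → / P .] }  — reduce
  I9: { [P → e .] }  — reduce

Conflict in state I4:
  Shift-reduce conflict between [C → F .] and [A → . / P]
So the grammar is NOT LR(0).

Answer: No. Shift-reduce conflict between [C → F .] and [A → . / P]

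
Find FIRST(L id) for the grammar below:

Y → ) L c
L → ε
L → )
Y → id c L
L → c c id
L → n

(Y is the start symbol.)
{ ')', 'c', 'id', 'n' }

FIRST sets of the non-terminals involved (from the grammar, by fixed-point iteration):
  FIRST(L) = { ')', 'c', 'n', ε }

To compute FIRST(L id), process the symbols left to right:
Symbol L is a non-terminal. Add FIRST(L) \ {ε} = { ')', 'c', 'n' }
L is nullable (ε ∈ FIRST(L)), continue to the next symbol.
Symbol id is a terminal. Add 'id' and stop.
FIRST(L id) = { ')', 'c', 'id', 'n' }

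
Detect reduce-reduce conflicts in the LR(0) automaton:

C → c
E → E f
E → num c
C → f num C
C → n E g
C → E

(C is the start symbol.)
A reduce-reduce conflict occurs when an LR(0) state has two complete items [A → α .] and [B → β .] — both call for a reduction, and with no lookahead the parser cannot choose between them.

Augment with C' → C and build the canonical LR(0) collection (I0 = CLOSURE({[C' → . C]}), then GOTO on every symbol after a dot until no new states appear). It has 13 states:
  I0: { [C → . E], [C → . c], [C → . f num C], [C → . n E g], [C' → . C], [E → . E f], [E → . num c] }  — shift
  I1: { [C' → C .] }  — accept
  I2: { [C → E .], [E → E . f] }  — shift, reduce
  I3: { [C → c .] }  — reduce
  I4: { [C → f . num C] }  — shift
  I5: { [C → n . E g], [E → . E f], [E → . num c] }  — shift
  I6: { [E → num . c] }  — shift
  I7: { [E → num c .] }  — reduce
  I8: { [C → n E . g], [E → E . f] }  — shift
  I9: { [E → E f .] }  — reduce
  I10: { [C → n E g .] }  — reduce
  I11: { [C → . E], [C → . c], [C → . f num C], [C → . n E g], [C → f num . C], [E → . E f], [E → . num c] }  — shift
  I12: { [C → f num C .] }  — reduce

No state contains more than one complete item.

Answer: No reduce-reduce conflicts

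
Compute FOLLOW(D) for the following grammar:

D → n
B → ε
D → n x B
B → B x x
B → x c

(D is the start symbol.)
{ $ }

To compute FOLLOW(D), find every occurrence of D on a right-hand side N → α D β: add FIRST(β) \ {ε}, and if β is empty or nullable also add FOLLOW(N). Iterate to a fixed point.

D is the start symbol, so $ ∈ FOLLOW(D).
D does not occur on any right-hand side.

Taking the union: FOLLOW(D) = { $ }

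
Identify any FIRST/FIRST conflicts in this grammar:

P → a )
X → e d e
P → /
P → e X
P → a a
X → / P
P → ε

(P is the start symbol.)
Yes. P → a ')' / P → a a on { 'a' }

Productions for P:
  P → a ): FIRST = { 'a' }
  P → /: FIRST = { '/' }
  P → e X: FIRST = { 'e' }
  P → a a: FIRST = { 'a' }
  P → ε: FIRST = { ε }
Productions for X:
  X → e d e: FIRST = { 'e' }
  X → / P: FIRST = { '/' }

Conflict for P: P → a ) and P → a a
  Overlap: { 'a' }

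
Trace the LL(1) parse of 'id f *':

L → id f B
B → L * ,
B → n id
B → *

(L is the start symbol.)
LL(1) parsing maintains a stack (initially the start symbol over $) and the input. At each step: if the stack top is a terminal, match it against the current input token; if it is a non-terminal N, replace it with the RHS of M[N, lookahead] (the unique production whose predict set contains the lookahead).

Stack is shown with the top on the left.

Stack     Input     Action
--------------------------
L $       id f * $  output L → id f B
id f B $  id f * $  match 'id'
f B $     f * $     match 'f'
B $       * $       output B → *
* $       * $       match '*'
$         $         accept

The string is accepted.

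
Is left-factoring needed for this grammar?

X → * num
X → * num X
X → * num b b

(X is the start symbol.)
Yes, X has productions with common prefix '* num'

Left-factoring is needed when two productions for the same non-terminal
share a common prefix on the right-hand side.

Productions for X:
  X → * num
  X → * num X
  X → * num b b

Found common prefix '* num' in productions for X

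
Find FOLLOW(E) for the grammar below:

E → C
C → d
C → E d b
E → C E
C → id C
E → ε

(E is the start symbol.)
{ $, 'd' }

To compute FOLLOW(E), find every occurrence of E on a right-hand side N → α E β: add FIRST(β) \ {ε}, and if β is empty or nullable also add FOLLOW(N). Iterate to a fixed point.

E is the start symbol, so $ ∈ FOLLOW(E).
In C → E d b: E is followed by d b, add FIRST(d b) \ {ε} = { 'd' }
In E → C E: E is at the end; this adds FOLLOW(E) to itself — nothing new

Taking the union: FOLLOW(E) = { $, 'd' }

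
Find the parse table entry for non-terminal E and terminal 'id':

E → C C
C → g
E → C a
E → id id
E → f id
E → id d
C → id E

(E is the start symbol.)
To find M[E, 'id'], we find productions for E where 'id' is in the predict set (PREDICT(N → α) = (FIRST(α) \ {ε}) ∪ (FOLLOW(N) if α ⇒* ε)).

Relevant sets:
  FIRST(C) = { 'g', 'id' }

E → C C: PREDICT = { 'g', 'id' }
  'id' is in predict set, so this production goes in M[E, 'id']
E → C a: PREDICT = { 'g', 'id' }
  'id' is in predict set, so this production goes in M[E, 'id']
E → id id: PREDICT = { 'id' }
  'id' is in predict set, so this production goes in M[E, 'id']
E → f id: PREDICT = { 'f' }
E → id d: PREDICT = { 'id' }
  'id' is in predict set, so this production goes in M[E, 'id']

M[E, 'id'] = E → C C, E → C a, E → id id, E → id d  (a multiply-defined cell — the grammar is not LL(1))

Answer: E → C C, E → C a, E → id id, E → id d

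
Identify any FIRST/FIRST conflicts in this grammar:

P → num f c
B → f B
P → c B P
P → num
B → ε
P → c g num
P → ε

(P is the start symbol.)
Yes. P → num f c / P → num on { 'num' }; P → c B P / P → c g num on { 'c' }

A FIRST/FIRST conflict occurs when two productions N → α and N → β for the same non-terminal have FIRST(α) ∩ FIRST(β) ≠ ∅ (with ε ∈ FIRST of a nullable right-hand side, so two nullable alternatives also conflict).

Productions for P:
  P → num f c: FIRST = { 'num' }
  P → c B P: FIRST = { 'c' }
  P → num: FIRST = { 'num' }
  P → c g num: FIRST = { 'c' }
  P → ε: FIRST = { ε }
Productions for B:
  B → f B: FIRST = { 'f' }
  B → ε: FIRST = { ε }

Conflict for P: P → num f c and P → num
  Overlap: { 'num' }
Conflict for P: P → c B P and P → c g num
  Overlap: { 'c' }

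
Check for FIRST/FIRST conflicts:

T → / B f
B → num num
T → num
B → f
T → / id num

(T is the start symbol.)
A FIRST/FIRST conflict occurs when two productions N → α and N → β for the same non-terminal have FIRST(α) ∩ FIRST(β) ≠ ∅ (with ε ∈ FIRST of a nullable right-hand side, so two nullable alternatives also conflict).

Productions for T:
  T → / B f: FIRST = { '/' }
  T → num: FIRST = { 'num' }
  T → / id num: FIRST = { '/' }
Productions for B:
  B → num num: FIRST = { 'num' }
  B → f: FIRST = { 'f' }

Conflict for T: T → / B f and T → / id num
  Overlap: { '/' }

Answer: Yes. T → '/' B f / T → '/' id num on { '/' }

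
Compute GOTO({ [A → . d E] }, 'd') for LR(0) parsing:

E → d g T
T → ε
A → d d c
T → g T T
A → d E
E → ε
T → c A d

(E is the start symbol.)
{ [A → d . E], [E → . d g T], [E → .] }

GOTO(I, 'd') = CLOSURE({ [A → αX.β] : [A → α.Xβ] ∈ I, X = 'd' })

Items with dot before 'd', with the dot advanced:
  [A → . d E] → [A → d . E]
Closure of the advanced items:
  [A → d . E] has the dot before E: add [E → . d g T], [E → .]

GOTO = { [A → d . E], [E → . d g T], [E → .] }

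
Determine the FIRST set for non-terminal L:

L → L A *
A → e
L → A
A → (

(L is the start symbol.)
{ '(', 'e' }

To compute FIRST(L), examine every production with L on the left-hand side, reading each right-hand side left to right until a non-nullable symbol is reached.

FIRST sets of the other non-terminals involved (by the same procedure, iterated to a fixed point):
  FIRST(A) = { '(', 'e' }

From L → L A *:
  - L is the symbol being defined: contributes nothing new
    L is not nullable, so stop
From L → A:
  - A is a non-terminal: add FIRST(A) \ {ε} = { '(', 'e' }
    A is not nullable, so stop

Collecting: FIRST(L) = { '(', 'e' }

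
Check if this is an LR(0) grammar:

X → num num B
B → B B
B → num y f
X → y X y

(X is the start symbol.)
Augment with X' → X and build the canonical LR(0) collection (I0 = CLOSURE({[X' → . X]}), then GOTO on every symbol after a dot until no new states appear). It has 12 states:
  I0: { [X → . num num B], [X → . y X y], [X' → . X] }  — shift
  I1: { [X' → X .] }  — accept
  I2: { [X → num . num B] }  — shift
  I3: { [X → . num num B], [X → . y X y], [X → y . X y] }  — shift
  I4: { [X → y X . y] }  — shift
  I5: { [X → y X y .] }  — reduce
  I6: { [B → . B B], [B → . num y f], [X → num num . B] }  — shift
  I7: { [B → . B B], [B → . num y f], [B → B . B], [X → num num B .] }  — shift, reduce
  I8: { [B → num . y f] }  — shift
  I9: { [B → num y . f] }  — shift
  I10: { [B → num y f .] }  — reduce
  I11: { [B → . B B], [B → . num y f], [B → B . B], [B → B B .] }  — shift, reduce

Conflict in state I7:
  Shift-reduce conflict between [X → num num B .] and [B → . num y f]
So the grammar is NOT LR(0).

Answer: No. Shift-reduce conflict between [X → num num B .] and [B → . num y f]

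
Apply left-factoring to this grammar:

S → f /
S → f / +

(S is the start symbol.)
Left-factoring transforms A → αβ₁ | αβ₂ into A → αA' and A' → β₁ | β₂
(α is the longest common prefix among the alternatives). Repeat until
no nonterminal has two alternatives with a common prefix.

Round 1: S has alternatives sharing prefix 'f /'. Introduce S': S → f / S'
  Add: S' → ε
  Add: S' → +

No remaining common prefixes — done.

Resulting grammar:
S → f / S'
S' → ε
S' → +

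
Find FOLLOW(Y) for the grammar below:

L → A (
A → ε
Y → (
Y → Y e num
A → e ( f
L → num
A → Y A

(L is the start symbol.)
To compute FOLLOW(Y), find every occurrence of Y on a right-hand side N → α Y β: add FIRST(β) \ {ε}, and if β is empty or nullable also add FOLLOW(N). Iterate to a fixed point.

In Y → Y e num: Y is followed by e num, add FIRST(e num) \ {ε} = { 'e' }
In A → Y A: Y is followed by A, add FIRST(A) \ {ε} = { '(', 'e' }
  A is nullable, so also add FOLLOW(A)

The FOLLOW sets referred to above (computed the same way, to a fixed point):
  FOLLOW(A) = { '(' }

Taking the union: FOLLOW(Y) = { '(', 'e' }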